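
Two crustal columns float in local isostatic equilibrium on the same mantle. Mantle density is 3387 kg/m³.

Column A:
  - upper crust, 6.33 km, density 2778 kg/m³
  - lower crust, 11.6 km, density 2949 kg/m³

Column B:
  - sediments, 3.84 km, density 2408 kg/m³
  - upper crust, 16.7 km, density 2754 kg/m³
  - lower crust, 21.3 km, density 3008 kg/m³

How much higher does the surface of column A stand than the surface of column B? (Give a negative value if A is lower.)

−3.98 km

For any compensation level in the mantle, the mantle terms cancel and isostasy reduces to e = (Σt_A − Σt_B) − (Σ(ρt)_A − Σ(ρt)_B) / ρ_m.
Σt_A = 17.93 km; Σt_B = 41.84 km; Σ(ρt)_A = 51793.14; Σ(ρt)_B = 119308.92 (in km·kg/m³).
e = (17.93 − 41.84) − (51793.14 − 119308.92) / 3387 = −3.98 km.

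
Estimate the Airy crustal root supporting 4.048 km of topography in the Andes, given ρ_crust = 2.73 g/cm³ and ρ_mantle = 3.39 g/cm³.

In Airy isostatic equilibrium: the weight of the topography is balanced by the buoyancy of the root, ρ_c h = (ρ_m − ρ_c) r.
r = h · ρ_c / (ρ_m − ρ_c) = 4.048 km × 2.73 / (3.39 − 2.73) = 16.7 km.

16.7 km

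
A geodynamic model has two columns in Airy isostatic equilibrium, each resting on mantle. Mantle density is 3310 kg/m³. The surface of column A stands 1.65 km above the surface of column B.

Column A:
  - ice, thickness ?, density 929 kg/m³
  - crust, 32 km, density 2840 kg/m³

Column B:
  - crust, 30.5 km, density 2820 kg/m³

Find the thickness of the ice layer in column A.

Take the compensation level at the base of the deeper column (depth z_c below the surface of column A) and equate Σ ρ_i t_i down to z_c; mantle fills any gap and the z_c terms cancel.
Column A: x×929 + 32×2840 + (z_c − 32 − x)×3310
Column B: 1.65×0 + 30.5×2820 + (z_c − 1.65 − 30.5)×3310
The z_c×3310 term appears on both sides and cancels. Collect the known terms of each column as K = Σ(ρt)_known − 3310 × (depth of known layers): K_A = 90880 − 3310×32 = −15040; K_B = 86010 − 3310×(1.65 + 30.5) = −20406.5.
Balance: K_A − x×(3310 − 929) = K_B, so x = (K_A − K_B)/(3310 − 929) = 5366.5/2381 = 2.25 km.

2.25 km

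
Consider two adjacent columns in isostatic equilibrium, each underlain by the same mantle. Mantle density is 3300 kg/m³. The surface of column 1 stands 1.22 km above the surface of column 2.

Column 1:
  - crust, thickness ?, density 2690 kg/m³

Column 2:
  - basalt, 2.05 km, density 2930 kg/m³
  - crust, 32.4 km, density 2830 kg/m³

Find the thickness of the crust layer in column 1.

Take the compensation level at the base of the deeper column (depth z_c below the surface of column 1) and equate Σ ρ_i t_i down to z_c; mantle fills any gap and the z_c terms cancel.
Column 1: x×2690 + (z_c − 0 − x)×3300
Column 2: 1.22×0 + 2.05×2930 + 32.4×2830 + (z_c − 1.22 − 34.45)×3300
The z_c×3300 term appears on both sides and cancels. Collect the known terms of each column as K = Σ(ρt)_known − 3300 × (depth of known layers): K_1 = 0 − 3300×0 = 0; K_2 = 97698.5 − 3300×(1.22 + 34.45) = −20012.5.
Balance: K_1 − x×(3300 − 2690) = K_2, so x = (K_1 − K_2)/(3300 − 2690) = 20012.5/610 = 32.8 km.

32.8 km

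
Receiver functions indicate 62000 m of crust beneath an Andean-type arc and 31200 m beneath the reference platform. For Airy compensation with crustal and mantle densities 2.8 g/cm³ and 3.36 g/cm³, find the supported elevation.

Excess crust Δ = 62000 m − 31200 m = 30800 m, split between elevation h and root r with h + r = Δ.
Airy balance ρ_c h = (ρ_m − ρ_c) r gives r = h ρ_c/(ρ_m − ρ_c), so h (1 + ρ_c/(ρ_m − ρ_c)) = Δ, i.e. h = Δ (ρ_m − ρ_c)/ρ_m.
h = 30800 m × 0.56/3.36 = 5130 m.

5130 m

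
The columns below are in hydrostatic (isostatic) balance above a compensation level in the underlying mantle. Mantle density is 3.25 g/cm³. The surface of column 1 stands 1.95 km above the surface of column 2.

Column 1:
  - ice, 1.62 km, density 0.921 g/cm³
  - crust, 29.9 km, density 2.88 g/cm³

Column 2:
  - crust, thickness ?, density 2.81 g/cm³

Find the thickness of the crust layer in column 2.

19.3 km

Take the compensation level at the base of the deeper column (depth z_c below the surface of column 1) and equate Σ ρ_i t_i down to z_c; mantle fills any gap and the z_c terms cancel.
Column 1: 1.62×0.921 + 29.9×2.88 + (z_c − 31.52)×3.25
Column 2: 1.95×0 + x×2.81 + (z_c − 1.95 − 0 − x)×3.25
The z_c×3.25 term appears on both sides and cancels. Collect the known terms of each column as K = Σ(ρt)_known − 3.25 × (depth of known layers): K_1 = 87.60402 − 3.25×31.52 = −14.83598; K_2 = 0 − 3.25×(1.95 + 0) = −6.3375.
Balance: K_1 = K_2 − x×(3.25 − 2.81), so x = (K_2 − K_1)/(3.25 − 2.81) = 8.49848/0.44 = 19.3 km.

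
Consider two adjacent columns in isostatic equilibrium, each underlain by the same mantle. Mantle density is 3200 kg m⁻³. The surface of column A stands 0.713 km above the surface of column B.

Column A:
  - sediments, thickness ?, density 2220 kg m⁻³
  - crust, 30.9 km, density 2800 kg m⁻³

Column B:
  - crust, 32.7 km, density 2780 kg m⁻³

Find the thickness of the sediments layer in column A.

3.73 km

Take the compensation level at the base of the deeper column (depth z_c below the surface of column A) and equate Σ ρ_i t_i down to z_c; mantle fills any gap and the z_c terms cancel.
Column A: x×2220 + 30.9×2800 + (z_c − 30.9 − x)×3200
Column B: 0.713×0 + 32.7×2780 + (z_c − 0.713 − 32.7)×3200
The z_c×3200 term appears on both sides and cancels. Collect the known terms of each column as K = Σ(ρt)_known − 3200 × (depth of known layers): K_A = 86520 − 3200×30.9 = −12360; K_B = 90906 − 3200×(0.713 + 32.7) = −16015.6.
Balance: K_A − x×(3200 − 2220) = K_B, so x = (K_A − K_B)/(3200 − 2220) = 3655.6/980 = 3.73 km.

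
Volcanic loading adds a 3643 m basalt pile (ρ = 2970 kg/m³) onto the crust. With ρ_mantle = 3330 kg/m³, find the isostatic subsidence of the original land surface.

3250 m

Subaerial loading: s = t ρ_load / ρ_m.
s = 3643 m × 2970/3330 = 3250 m.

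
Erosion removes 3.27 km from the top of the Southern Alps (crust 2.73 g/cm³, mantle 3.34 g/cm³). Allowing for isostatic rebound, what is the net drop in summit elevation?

0.597 km

Rebound u = e ρ_c/ρ_m = 3.27 km × 2.73/3.34 = 2.673 km.
Net surface drop = e − u = 3.27 km − 2.673 km = e (ρ_m − ρ_c)/ρ_m = 0.597 km.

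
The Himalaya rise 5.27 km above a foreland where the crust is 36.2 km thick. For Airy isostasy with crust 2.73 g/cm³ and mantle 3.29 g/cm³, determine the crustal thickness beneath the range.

67.2 km

Root depth r = h ρ_c / (ρ_m − ρ_c) = 5.27 km × 2.73 / 0.56 = 25.69 km.
Total thickness = T + h + r = 36.2 km + 5.27 km + 25.69 km = 67.2 km.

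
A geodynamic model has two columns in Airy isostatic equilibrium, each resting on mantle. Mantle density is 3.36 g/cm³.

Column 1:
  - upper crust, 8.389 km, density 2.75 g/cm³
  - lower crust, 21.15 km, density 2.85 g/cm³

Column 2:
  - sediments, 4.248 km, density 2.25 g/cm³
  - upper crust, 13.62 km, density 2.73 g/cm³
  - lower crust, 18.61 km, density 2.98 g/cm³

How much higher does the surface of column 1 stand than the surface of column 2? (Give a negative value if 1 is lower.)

−1.33 km

For any compensation level in the mantle, the mantle terms cancel and isostasy reduces to e = (Σt_1 − Σt_2) − (Σ(ρt)_1 − Σ(ρt)_2) / ρ_m.
Σt_1 = 29.539 km; Σt_2 = 36.478 km; Σ(ρt)_1 = 83.34725; Σ(ρt)_2 = 102.1984 (in km·g/cm³).
e = (29.539 − 36.478) − (83.34725 − 102.1984) / 3.36 = −1.33 km.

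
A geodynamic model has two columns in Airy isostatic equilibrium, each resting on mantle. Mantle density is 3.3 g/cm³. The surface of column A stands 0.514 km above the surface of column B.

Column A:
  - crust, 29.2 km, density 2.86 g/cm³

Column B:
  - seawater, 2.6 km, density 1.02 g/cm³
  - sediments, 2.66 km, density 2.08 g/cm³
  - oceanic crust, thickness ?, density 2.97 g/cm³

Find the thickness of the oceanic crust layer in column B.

6 km

Take the compensation level at the base of the deeper column (depth z_c below the surface of column A) and equate Σ ρ_i t_i down to z_c; mantle fills any gap and the z_c terms cancel.
Column A: 29.2×2.86 + (z_c − 29.2)×3.3
Column B: 0.514×0 + 2.6×1.02 + 2.66×2.08 + x×2.97 + (z_c − 0.514 − 5.26 − x)×3.3
The z_c×3.3 term appears on both sides and cancels. Collect the known terms of each column as K = Σ(ρt)_known − 3.3 × (depth of known layers): K_A = 83.512 − 3.3×29.2 = −12.848; K_B = 8.1848 − 3.3×(0.514 + 5.26) = −10.8694.
Balance: K_A = K_B − x×(3.3 − 2.97), so x = (K_B − K_A)/(3.3 − 2.97) = 1.9786/0.33 = 6 km.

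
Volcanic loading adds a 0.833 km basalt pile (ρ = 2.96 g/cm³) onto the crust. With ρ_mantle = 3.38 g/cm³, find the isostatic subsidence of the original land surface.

Subaerial loading: s = t ρ_load / ρ_m.
s = 0.833 km × 2.96/3.38 = 0.729 km.

0.729 km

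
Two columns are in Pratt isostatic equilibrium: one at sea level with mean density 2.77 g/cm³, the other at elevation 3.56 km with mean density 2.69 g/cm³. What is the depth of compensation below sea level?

ρ_ref D = ρ (D + h) → D (ρ_ref − ρ) = ρ h.
D = ρ h/(ρ_ref − ρ) = 2.69 × 3.56 km/(2.77 − 2.69) = 120 km.

120 km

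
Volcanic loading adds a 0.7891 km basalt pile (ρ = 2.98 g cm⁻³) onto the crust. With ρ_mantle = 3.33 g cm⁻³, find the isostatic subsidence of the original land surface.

Subaerial loading: s = t ρ_load / ρ_m.
s = 0.7891 km × 2.98/3.33 = 0.706 km.

0.706 km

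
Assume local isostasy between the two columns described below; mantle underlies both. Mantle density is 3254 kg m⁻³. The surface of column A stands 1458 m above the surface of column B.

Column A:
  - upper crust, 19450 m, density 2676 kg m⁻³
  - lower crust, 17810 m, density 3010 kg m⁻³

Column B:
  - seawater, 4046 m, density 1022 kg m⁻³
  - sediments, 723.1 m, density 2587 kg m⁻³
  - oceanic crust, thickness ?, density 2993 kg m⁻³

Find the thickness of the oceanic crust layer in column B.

Take the compensation level at the base of the deeper column (depth z_c below the surface of column A) and equate Σ ρ_i t_i down to z_c; mantle fills any gap and the z_c terms cancel.
Column A: 19450×2676 + 17810×3010 + (z_c − 37260)×3254
Column B: 1458×0 + 4046×1022 + 723.1×2587 + x×2993 + (z_c − 1458 − 4769.1 − x)×3254
The z_c×3254 term appears on both sides and cancels. Collect the known terms of each column as K = Σ(ρt)_known − 3254 × (depth of known layers): K_A = 105656300 − 3254×37260 = −15587740; K_B = 6005671.7 − 3254×(1458 + 4769.1) = −14257311.7.
Balance: K_A = K_B − x×(3254 − 2993), so x = (K_B − K_A)/(3254 − 2993) = 1330430/261 = 5100 m.

5100 m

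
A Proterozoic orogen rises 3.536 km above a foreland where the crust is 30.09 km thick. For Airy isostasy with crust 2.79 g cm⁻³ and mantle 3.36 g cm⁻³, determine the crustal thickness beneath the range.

Root depth r = h ρ_c / (ρ_m − ρ_c) = 3.536 km × 2.79 / 0.57 = 17.31 km.
Total thickness = T + h + r = 30.09 km + 3.536 km + 17.31 km = 50.9 km.

50.9 km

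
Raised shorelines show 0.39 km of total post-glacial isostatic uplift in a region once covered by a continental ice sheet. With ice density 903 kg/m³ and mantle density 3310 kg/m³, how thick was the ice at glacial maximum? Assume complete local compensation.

u = t ρ_ice/ρ_m → t = u ρ_m/ρ_ice = 0.39 km × 3310/903 = 1.43 km.

1.43 km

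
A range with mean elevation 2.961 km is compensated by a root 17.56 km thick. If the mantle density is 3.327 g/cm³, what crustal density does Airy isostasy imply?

ρ_c h = (ρ_m − ρ_c) r → ρ_c (h + r) = ρ_m r → ρ_c = ρ_m r / (h + r).
ρ_c = 3.327 × 17.56 km / (2.961 km + 17.56 km) = 2.85 g/cm³.

2.85 g/cm³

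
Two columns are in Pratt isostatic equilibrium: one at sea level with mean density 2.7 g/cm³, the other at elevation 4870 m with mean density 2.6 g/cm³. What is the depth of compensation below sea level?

ρ_ref D = ρ (D + h) → D (ρ_ref − ρ) = ρ h.
D = ρ h/(ρ_ref − ρ) = 2.6 × 4870 m/(2.7 − 2.6) = 127000 m.

127000 m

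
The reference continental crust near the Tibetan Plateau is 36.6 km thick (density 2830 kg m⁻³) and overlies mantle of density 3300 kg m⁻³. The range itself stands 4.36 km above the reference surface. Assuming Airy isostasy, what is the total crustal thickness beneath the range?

Root depth r = h ρ_c / (ρ_m − ρ_c) = 4.36 km × 2830 / 470 = 26.25 km.
Total thickness = T + h + r = 36.6 km + 4.36 km + 26.25 km = 67.2 km.

67.2 km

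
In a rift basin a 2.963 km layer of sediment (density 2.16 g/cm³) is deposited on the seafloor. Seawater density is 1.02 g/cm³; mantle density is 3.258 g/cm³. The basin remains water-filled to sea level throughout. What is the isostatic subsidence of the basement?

Submarine loading: the sediment displaces seawater, and the subsidence is in turn flooded, so s (ρ_m − ρ_w) = t (ρ_sed − ρ_w).
s = 2.963 km × (2.16 − 1.02) / (3.258 − 1.02) = 1.51 km.

1.51 km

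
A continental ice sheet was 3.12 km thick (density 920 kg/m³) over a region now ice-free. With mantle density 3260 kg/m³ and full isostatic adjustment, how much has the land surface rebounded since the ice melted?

Removing the load lets mantle flow back in; uplift u satisfies ρ_ice t = ρ_m u.
u = t ρ_ice/ρ_m = 3.12 km × 920/3260 = 0.88 km.

0.88 km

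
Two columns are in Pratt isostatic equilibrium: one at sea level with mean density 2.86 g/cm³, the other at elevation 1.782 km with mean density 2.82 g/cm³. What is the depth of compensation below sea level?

ρ_ref D = ρ (D + h) → D (ρ_ref − ρ) = ρ h.
D = ρ h/(ρ_ref − ρ) = 2.82 × 1.782 km/(2.86 − 2.82) = 126 km.

126 km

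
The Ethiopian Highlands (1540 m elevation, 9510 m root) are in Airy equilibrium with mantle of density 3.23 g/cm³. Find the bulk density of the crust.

ρ_c h = (ρ_m − ρ_c) r → ρ_c (h + r) = ρ_m r → ρ_c = ρ_m r / (h + r).
ρ_c = 3.23 × 9510 m / (1540 m + 9510 m) = 2.78 g/cm³.

2.78 g/cm³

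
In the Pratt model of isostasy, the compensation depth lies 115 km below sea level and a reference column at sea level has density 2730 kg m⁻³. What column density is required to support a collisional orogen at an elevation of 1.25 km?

Pratt balance: ρ_ref D = ρ (D + h).
ρ = ρ_ref D/(D + h) = 2730 × 115 km/(115 km + 1.25 km) = 2700 kg m⁻³.

2700 kg m⁻³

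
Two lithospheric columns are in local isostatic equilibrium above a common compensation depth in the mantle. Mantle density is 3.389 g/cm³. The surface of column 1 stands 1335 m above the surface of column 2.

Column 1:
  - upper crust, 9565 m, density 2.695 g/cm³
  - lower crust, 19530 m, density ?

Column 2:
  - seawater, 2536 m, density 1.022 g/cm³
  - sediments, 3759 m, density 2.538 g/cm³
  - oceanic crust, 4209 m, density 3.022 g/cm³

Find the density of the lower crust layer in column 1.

2.95 g/cm³

Take the compensation level at the base of the deeper column (depth z_c below the surface of column 1) and equate Σ ρ_i t_i down to z_c; mantle fills any gap and the z_c terms cancel.
Column 1: 9565×2.695 + 19530×ρ + (z_c − 29095)×3.389
Column 2: 1335×0 + 2536×1.022 + 3759×2.538 + 4209×3.022 + (z_c − 1335 − 10504)×3.389
The z_c×3.389 term appears on both sides and cancels. Collect the known terms of each column as K = Σ(ρt)_known − 3.389 × (depth of known layers): K_1 = 25777.675 − 3.389×29095 = −72825.28; K_2 = 24851.732 − 3.389×(1335 + 10504) = −15270.639.
Balance: K_1 + 19530×ρ = K_2, so ρ = (K_2 − K_1)/19530 = 57554.6/19530 = 2.95 g/cm³.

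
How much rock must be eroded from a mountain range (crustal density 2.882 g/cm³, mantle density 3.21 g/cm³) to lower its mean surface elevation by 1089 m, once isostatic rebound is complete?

Net drop Δ = e − u = e − e ρ_c/ρ_m = e (ρ_m − ρ_c)/ρ_m.
e = Δ ρ_m/(ρ_m − ρ_c) = 1089 m × 3.21/0.328 = 10700 m.

10700 m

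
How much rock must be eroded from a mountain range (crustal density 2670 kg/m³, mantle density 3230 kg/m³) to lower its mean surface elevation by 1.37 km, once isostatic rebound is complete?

Net drop Δ = e − u = e − e ρ_c/ρ_m = e (ρ_m − ρ_c)/ρ_m.
e = Δ ρ_m/(ρ_m − ρ_c) = 1.37 km × 3230/560 = 7.9 km.

7.9 km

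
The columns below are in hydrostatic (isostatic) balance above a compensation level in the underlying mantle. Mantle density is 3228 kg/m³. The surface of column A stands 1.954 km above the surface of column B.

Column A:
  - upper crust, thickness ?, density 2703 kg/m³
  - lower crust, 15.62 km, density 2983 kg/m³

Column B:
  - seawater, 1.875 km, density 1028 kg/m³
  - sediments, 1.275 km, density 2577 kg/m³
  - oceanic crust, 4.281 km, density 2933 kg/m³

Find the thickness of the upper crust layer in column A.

16.6 km

Take the compensation level at the base of the deeper column (depth z_c below the surface of column A) and equate Σ ρ_i t_i down to z_c; mantle fills any gap and the z_c terms cancel.
Column A: x×2703 + 15.62×2983 + (z_c − 15.62 − x)×3228
Column B: 1.954×0 + 1.875×1028 + 1.275×2577 + 4.281×2933 + (z_c − 1.954 − 7.431)×3228
The z_c×3228 term appears on both sides and cancels. Collect the known terms of each column as K = Σ(ρt)_known − 3228 × (depth of known layers): K_A = 46594.46 − 3228×15.62 = −3826.9; K_B = 17769.348 − 3228×(1.954 + 7.431) = −12525.432.
Balance: K_A − x×(3228 − 2703) = K_B, so x = (K_A − K_B)/(3228 − 2703) = 8698.53/525 = 16.6 km.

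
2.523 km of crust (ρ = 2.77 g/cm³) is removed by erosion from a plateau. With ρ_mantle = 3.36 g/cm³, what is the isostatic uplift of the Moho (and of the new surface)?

Unloading: uplift u = e ρ_c/ρ_m = 2.523 km × 2.77/3.36 = 2.08 km.

2.08 km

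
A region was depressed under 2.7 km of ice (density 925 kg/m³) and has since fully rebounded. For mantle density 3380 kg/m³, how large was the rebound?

0.739 km

Removing the load lets mantle flow back in; uplift u satisfies ρ_ice t = ρ_m u.
u = t ρ_ice/ρ_m = 2.7 km × 925/3380 = 0.739 km.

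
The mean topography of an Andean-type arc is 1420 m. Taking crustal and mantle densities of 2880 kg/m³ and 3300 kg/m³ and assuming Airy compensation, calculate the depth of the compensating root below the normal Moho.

9740 m

In Airy isostatic equilibrium: the weight of the topography is balanced by the buoyancy of the root, ρ_c h = (ρ_m − ρ_c) r.
r = h · ρ_c / (ρ_m − ρ_c) = 1420 m × 2880 / (3300 − 2880) = 9740 m.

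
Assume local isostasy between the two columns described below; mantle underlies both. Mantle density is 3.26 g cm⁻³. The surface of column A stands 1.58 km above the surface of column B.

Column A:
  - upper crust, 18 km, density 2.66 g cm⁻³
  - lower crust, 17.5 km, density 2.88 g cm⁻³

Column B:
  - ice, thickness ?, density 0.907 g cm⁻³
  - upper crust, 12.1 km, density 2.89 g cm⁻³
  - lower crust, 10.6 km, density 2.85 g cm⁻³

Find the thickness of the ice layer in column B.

1.48 km

Take the compensation level at the base of the deeper column (depth z_c below the surface of column A) and equate Σ ρ_i t_i down to z_c; mantle fills any gap and the z_c terms cancel.
Column A: 18×2.66 + 17.5×2.88 + (z_c − 35.5)×3.26
Column B: 1.58×0 + x×0.907 + 12.1×2.89 + 10.6×2.85 + (z_c − 1.58 − 22.7 − x)×3.26
The z_c×3.26 term appears on both sides and cancels. Collect the known terms of each column as K = Σ(ρt)_known − 3.26 × (depth of known layers): K_A = 98.28 − 3.26×35.5 = −17.45; K_B = 65.179 − 3.26×(1.58 + 22.7) = −13.9738.
Balance: K_A = K_B − x×(3.26 − 0.907), so x = (K_B − K_A)/(3.26 − 0.907) = 3.4762/2.353 = 1.48 km.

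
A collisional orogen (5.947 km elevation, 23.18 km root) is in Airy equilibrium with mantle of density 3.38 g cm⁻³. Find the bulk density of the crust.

2.69 g cm⁻³

ρ_c h = (ρ_m − ρ_c) r → ρ_c (h + r) = ρ_m r → ρ_c = ρ_m r / (h + r).
ρ_c = 3.38 × 23.18 km / (5.947 km + 23.18 km) = 2.69 g cm⁻³.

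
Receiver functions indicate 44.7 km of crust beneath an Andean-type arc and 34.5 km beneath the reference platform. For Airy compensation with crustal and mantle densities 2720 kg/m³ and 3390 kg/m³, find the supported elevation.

2.02 km

Excess crust Δ = 44.7 km − 34.5 km = 10.2 km, split between elevation h and root r with h + r = Δ.
Airy balance ρ_c h = (ρ_m − ρ_c) r gives r = h ρ_c/(ρ_m − ρ_c), so h (1 + ρ_c/(ρ_m − ρ_c)) = Δ, i.e. h = Δ (ρ_m − ρ_c)/ρ_m.
h = 10.2 km × 670/3390 = 2.02 km.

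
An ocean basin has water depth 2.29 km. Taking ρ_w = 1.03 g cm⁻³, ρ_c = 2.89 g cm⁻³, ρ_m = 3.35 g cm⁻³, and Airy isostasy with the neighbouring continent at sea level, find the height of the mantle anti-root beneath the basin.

9.26 km

Equating mass per unit area of the two columns: replacing crust with seawater at the top is compensated by replacing crust with mantle at the base: d (ρ_c − ρ_w) = a (ρ_m − ρ_c).
a = d (ρ_c − ρ_w)/(ρ_m − ρ_c) = 2.29 km × 1.86/0.46 = 9.26 km.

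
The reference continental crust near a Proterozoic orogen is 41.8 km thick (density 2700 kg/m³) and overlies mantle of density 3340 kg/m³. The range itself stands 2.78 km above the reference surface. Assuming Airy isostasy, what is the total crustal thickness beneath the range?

Root depth r = h ρ_c / (ρ_m − ρ_c) = 2.78 km × 2700 / 640 = 11.73 km.
Total thickness = T + h + r = 41.8 km + 2.78 km + 11.73 km = 56.3 km.

56.3 km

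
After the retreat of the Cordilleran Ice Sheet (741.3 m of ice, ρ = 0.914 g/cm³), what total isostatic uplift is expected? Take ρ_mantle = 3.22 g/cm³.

210 m

Removing the load lets mantle flow back in; uplift u satisfies ρ_ice t = ρ_m u.
u = t ρ_ice/ρ_m = 741.3 m × 0.914/3.22 = 210 m.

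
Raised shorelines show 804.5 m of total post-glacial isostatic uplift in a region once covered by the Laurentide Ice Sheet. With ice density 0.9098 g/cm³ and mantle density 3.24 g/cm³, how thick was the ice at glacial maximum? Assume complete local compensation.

2870 m

u = t ρ_ice/ρ_m → t = u ρ_m/ρ_ice = 804.5 m × 3.24/0.9098 = 2870 m.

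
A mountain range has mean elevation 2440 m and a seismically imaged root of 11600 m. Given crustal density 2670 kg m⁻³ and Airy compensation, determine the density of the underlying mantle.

3230 kg m⁻³

Airy balance: ρ_c h = (ρ_m − ρ_c) r → ρ_m = ρ_c (1 + h/r).
ρ_m = 2670 × (1 + 2440 m/11600 m) = 3230 kg m⁻³.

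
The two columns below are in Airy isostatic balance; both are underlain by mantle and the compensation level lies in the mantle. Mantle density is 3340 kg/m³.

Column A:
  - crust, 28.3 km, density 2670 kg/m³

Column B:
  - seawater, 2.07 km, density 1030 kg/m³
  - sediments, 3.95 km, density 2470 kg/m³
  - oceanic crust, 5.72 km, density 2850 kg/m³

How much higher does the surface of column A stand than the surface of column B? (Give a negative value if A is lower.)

For any compensation level in the mantle, the mantle terms cancel and isostasy reduces to e = (Σt_A − Σt_B) − (Σ(ρt)_A − Σ(ρt)_B) / ρ_m.
Σt_A = 28.3 km; Σt_B = 11.74 km; Σ(ρt)_A = 75561; Σ(ρt)_B = 28190.6 (in km·kg/m³).
e = (28.3 − 11.74) − (75561 − 28190.6) / 3340 = 2.38 km.

2.38 km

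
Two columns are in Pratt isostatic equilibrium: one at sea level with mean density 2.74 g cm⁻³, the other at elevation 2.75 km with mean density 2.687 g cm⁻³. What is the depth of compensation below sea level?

139 km

ρ_ref D = ρ (D + h) → D (ρ_ref − ρ) = ρ h.
D = ρ h/(ρ_ref − ρ) = 2.687 × 2.75 km/(2.74 − 2.687) = 139 km.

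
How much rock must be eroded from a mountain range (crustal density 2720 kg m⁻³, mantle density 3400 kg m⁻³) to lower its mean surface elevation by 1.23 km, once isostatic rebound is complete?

Net drop Δ = e − u = e − e ρ_c/ρ_m = e (ρ_m − ρ_c)/ρ_m.
e = Δ ρ_m/(ρ_m − ρ_c) = 1.23 km × 3400/680 = 6.15 km.

6.15 km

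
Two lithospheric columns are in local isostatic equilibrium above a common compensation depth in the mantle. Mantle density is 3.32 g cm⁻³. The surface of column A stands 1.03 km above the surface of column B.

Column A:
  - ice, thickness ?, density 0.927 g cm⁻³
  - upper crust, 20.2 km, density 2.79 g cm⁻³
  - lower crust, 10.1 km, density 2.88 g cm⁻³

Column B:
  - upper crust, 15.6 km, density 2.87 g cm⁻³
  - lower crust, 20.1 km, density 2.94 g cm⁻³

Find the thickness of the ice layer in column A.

1.22 km

Take the compensation level at the base of the deeper column (depth z_c below the surface of column A) and equate Σ ρ_i t_i down to z_c; mantle fills any gap and the z_c terms cancel.
Column A: x×0.927 + 20.2×2.79 + 10.1×2.88 + (z_c − 30.3 − x)×3.32
Column B: 1.03×0 + 15.6×2.87 + 20.1×2.94 + (z_c − 1.03 − 35.7)×3.32
The z_c×3.32 term appears on both sides and cancels. Collect the known terms of each column as K = Σ(ρt)_known − 3.32 × (depth of known layers): K_A = 85.446 − 3.32×30.3 = −15.15; K_B = 103.866 − 3.32×(1.03 + 35.7) = −18.0776.
Balance: K_A − x×(3.32 − 0.927) = K_B, so x = (K_A − K_B)/(3.32 − 0.927) = 2.9276/2.393 = 1.22 km.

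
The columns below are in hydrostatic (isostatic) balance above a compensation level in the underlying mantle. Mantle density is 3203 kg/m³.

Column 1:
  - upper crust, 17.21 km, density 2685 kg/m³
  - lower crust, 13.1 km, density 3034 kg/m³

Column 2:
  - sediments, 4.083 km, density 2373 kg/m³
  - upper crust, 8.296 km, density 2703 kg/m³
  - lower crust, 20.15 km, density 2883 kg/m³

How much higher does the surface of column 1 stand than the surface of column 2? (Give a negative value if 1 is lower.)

−0.892 km

For any compensation level in the mantle, the mantle terms cancel and isostasy reduces to e = (Σt_1 − Σt_2) − (Σ(ρt)_1 − Σ(ρt)_2) / ρ_m.
Σt_1 = 30.31 km; Σt_2 = 32.529 km; Σ(ρt)_1 = 85954.25; Σ(ρt)_2 = 90205.497 (in km·kg/m³).
e = (30.31 − 32.529) − (85954.25 − 90205.497) / 3203 = −0.892 km.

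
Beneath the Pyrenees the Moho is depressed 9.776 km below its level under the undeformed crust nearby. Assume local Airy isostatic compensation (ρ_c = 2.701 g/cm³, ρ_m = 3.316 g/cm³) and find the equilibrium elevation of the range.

2.23 km

Equating mass per unit area of the two columns: ρ_c h = (ρ_m − ρ_c) r.
h = r (ρ_m − ρ_c) / ρ_c = 9.776 km × (3.316 − 2.701) / 2.701 = 2.23 km.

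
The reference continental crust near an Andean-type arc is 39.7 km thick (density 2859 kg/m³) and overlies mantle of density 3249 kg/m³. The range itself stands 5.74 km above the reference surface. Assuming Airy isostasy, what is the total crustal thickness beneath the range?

87.5 km

Root depth r = h ρ_c / (ρ_m − ρ_c) = 5.74 km × 2859 / 390 = 42.08 km.
Total thickness = T + h + r = 39.7 km + 5.74 km + 42.08 km = 87.5 km.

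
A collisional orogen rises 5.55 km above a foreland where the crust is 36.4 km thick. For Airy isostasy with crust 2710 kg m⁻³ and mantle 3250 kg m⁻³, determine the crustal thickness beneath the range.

69.8 km

Root depth r = h ρ_c / (ρ_m − ρ_c) = 5.55 km × 2710 / 540 = 27.85 km.
Total thickness = T + h + r = 36.4 km + 5.55 km + 27.85 km = 69.8 km.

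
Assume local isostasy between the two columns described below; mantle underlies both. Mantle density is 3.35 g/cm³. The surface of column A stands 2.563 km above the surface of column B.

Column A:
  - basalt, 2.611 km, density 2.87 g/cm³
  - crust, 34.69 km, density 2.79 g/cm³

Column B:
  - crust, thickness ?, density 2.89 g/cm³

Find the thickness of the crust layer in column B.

26.3 km

Take the compensation level at the base of the deeper column (depth z_c below the surface of column A) and equate Σ ρ_i t_i down to z_c; mantle fills any gap and the z_c terms cancel.
Column A: 2.611×2.87 + 34.69×2.79 + (z_c − 37.301)×3.35
Column B: 2.563×0 + x×2.89 + (z_c − 2.563 − 0 − x)×3.35
The z_c×3.35 term appears on both sides and cancels. Collect the known terms of each column as K = Σ(ρt)_known − 3.35 × (depth of known layers): K_A = 104.27867 − 3.35×37.301 = −20.67968; K_B = 0 − 3.35×(2.563 + 0) = −8.58605.
Balance: K_A = K_B − x×(3.35 − 2.89), so x = (K_B − K_A)/(3.35 − 2.89) = 12.0936/0.46 = 26.3 km.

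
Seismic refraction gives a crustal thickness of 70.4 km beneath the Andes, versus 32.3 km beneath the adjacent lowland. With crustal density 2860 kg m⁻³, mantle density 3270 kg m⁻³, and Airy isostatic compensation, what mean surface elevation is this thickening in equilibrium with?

Excess crust Δ = 70.4 km − 32.3 km = 38.1 km, split between elevation h and root r with h + r = Δ.
Airy balance ρ_c h = (ρ_m − ρ_c) r gives r = h ρ_c/(ρ_m − ρ_c), so h (1 + ρ_c/(ρ_m − ρ_c)) = Δ, i.e. h = Δ (ρ_m − ρ_c)/ρ_m.
h = 38.1 km × 410/3270 = 4.78 km.

4.78 km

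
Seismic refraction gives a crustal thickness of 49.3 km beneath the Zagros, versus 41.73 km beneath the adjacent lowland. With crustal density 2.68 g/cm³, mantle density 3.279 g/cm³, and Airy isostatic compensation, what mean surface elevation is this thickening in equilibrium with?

Excess crust Δ = 49.3 km − 41.73 km = 7.57 km, split between elevation h and root r with h + r = Δ.
Airy balance ρ_c h = (ρ_m − ρ_c) r gives r = h ρ_c/(ρ_m − ρ_c), so h (1 + ρ_c/(ρ_m − ρ_c)) = Δ, i.e. h = Δ (ρ_m − ρ_c)/ρ_m.
h = 7.57 km × 0.599/3.279 = 1.38 km.

1.38 km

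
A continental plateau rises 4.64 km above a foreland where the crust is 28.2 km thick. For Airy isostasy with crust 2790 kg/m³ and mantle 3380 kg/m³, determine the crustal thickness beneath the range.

54.8 km

Root depth r = h ρ_c / (ρ_m − ρ_c) = 4.64 km × 2790 / 590 = 21.94 km.
Total thickness = T + h + r = 28.2 km + 4.64 km + 21.94 km = 54.8 km.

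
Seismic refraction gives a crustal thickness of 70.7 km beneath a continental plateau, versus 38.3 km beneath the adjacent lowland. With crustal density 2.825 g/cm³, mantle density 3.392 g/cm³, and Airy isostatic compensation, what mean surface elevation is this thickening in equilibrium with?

5.42 km

Excess crust Δ = 70.7 km − 38.3 km = 32.4 km, split between elevation h and root r with h + r = Δ.
Airy balance ρ_c h = (ρ_m − ρ_c) r gives r = h ρ_c/(ρ_m − ρ_c), so h (1 + ρ_c/(ρ_m − ρ_c)) = Δ, i.e. h = Δ (ρ_m − ρ_c)/ρ_m.
h = 32.4 km × 0.567/3.392 = 5.42 km.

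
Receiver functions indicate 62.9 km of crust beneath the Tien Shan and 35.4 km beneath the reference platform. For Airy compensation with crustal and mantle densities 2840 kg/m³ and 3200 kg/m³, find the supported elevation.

3.09 km

Excess crust Δ = 62.9 km − 35.4 km = 27.5 km, split between elevation h and root r with h + r = Δ.
Airy balance ρ_c h = (ρ_m − ρ_c) r gives r = h ρ_c/(ρ_m − ρ_c), so h (1 + ρ_c/(ρ_m − ρ_c)) = Δ, i.e. h = Δ (ρ_m − ρ_c)/ρ_m.
h = 27.5 km × 360/3200 = 3.09 km.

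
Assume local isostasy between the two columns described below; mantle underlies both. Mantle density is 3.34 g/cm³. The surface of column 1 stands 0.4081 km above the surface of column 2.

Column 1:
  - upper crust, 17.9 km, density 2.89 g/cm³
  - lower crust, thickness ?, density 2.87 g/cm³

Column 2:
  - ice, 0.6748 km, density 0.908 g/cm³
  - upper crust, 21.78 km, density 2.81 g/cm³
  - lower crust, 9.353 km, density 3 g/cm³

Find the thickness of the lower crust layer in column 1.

Take the compensation level at the base of the deeper column (depth z_c below the surface of column 1) and equate Σ ρ_i t_i down to z_c; mantle fills any gap and the z_c terms cancel.
Column 1: 17.9×2.89 + x×2.87 + (z_c − 17.9 − x)×3.34
Column 2: 0.4081×0 + 0.6748×0.908 + 21.78×2.81 + 9.353×3 + (z_c − 0.4081 − 31.8078)×3.34
The z_c×3.34 term appears on both sides and cancels. Collect the known terms of each column as K = Σ(ρt)_known − 3.34 × (depth of known layers): K_1 = 51.731 − 3.34×17.9 = −8.055; K_2 = 89.8735184 − 3.34×(0.4081 + 31.8078) = −17.7275876.
Balance: K_1 − x×(3.34 − 2.87) = K_2, so x = (K_1 − K_2)/(3.34 − 2.87) = 9.67259/0.47 = 20.6 km.

20.6 km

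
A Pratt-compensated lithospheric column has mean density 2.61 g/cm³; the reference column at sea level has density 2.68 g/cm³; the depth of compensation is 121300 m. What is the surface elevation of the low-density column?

ρ_ref D = ρ (D + h) → h = D (ρ_ref − ρ)/ρ.
h = 121300 m × (2.68 − 2.61)/2.61 = 3250 m.

3250 m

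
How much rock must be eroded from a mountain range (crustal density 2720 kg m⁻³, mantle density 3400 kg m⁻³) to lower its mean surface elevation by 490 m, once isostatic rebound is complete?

2450 m

Net drop Δ = e − u = e − e ρ_c/ρ_m = e (ρ_m − ρ_c)/ρ_m.
e = Δ ρ_m/(ρ_m − ρ_c) = 490 m × 3400/680 = 2450 m.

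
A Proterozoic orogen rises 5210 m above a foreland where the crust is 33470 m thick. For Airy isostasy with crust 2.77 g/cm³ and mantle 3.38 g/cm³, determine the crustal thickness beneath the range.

62300 m

Root depth r = h ρ_c / (ρ_m − ρ_c) = 5210 m × 2.77 / 0.61 = 23660 m.
Total thickness = T + h + r = 33470 m + 5210 m + 23660 m = 62300 m.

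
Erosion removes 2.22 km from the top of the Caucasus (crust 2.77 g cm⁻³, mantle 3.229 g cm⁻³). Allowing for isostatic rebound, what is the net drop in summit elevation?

Rebound u = e ρ_c/ρ_m = 2.22 km × 2.77/3.229 = 1.904 km.
Net surface drop = e − u = 2.22 km − 1.904 km = e (ρ_m − ρ_c)/ρ_m = 0.316 km.

0.316 km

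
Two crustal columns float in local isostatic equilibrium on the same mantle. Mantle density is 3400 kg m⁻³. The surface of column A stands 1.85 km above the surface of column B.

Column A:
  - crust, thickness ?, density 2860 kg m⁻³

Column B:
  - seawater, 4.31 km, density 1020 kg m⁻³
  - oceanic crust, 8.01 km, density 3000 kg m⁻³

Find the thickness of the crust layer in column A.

36.6 km

Take the compensation level at the base of the deeper column (depth z_c below the surface of column A) and equate Σ ρ_i t_i down to z_c; mantle fills any gap and the z_c terms cancel.
Column A: x×2860 + (z_c − 0 − x)×3400
Column B: 1.85×0 + 4.31×1020 + 8.01×3000 + (z_c − 1.85 − 12.32)×3400
The z_c×3400 term appears on both sides and cancels. Collect the known terms of each column as K = Σ(ρt)_known − 3400 × (depth of known layers): K_A = 0 − 3400×0 = 0; K_B = 28426.2 − 3400×(1.85 + 12.32) = −19751.8.
Balance: K_A − x×(3400 − 2860) = K_B, so x = (K_A − K_B)/(3400 − 2860) = 19751.8/540 = 36.6 km.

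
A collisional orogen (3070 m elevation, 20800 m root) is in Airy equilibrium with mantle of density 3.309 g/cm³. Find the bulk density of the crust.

ρ_c h = (ρ_m − ρ_c) r → ρ_c (h + r) = ρ_m r → ρ_c = ρ_m r / (h + r).
ρ_c = 3.309 × 20800 m / (3070 m + 20800 m) = 2.88 g/cm³.

2.88 g/cm³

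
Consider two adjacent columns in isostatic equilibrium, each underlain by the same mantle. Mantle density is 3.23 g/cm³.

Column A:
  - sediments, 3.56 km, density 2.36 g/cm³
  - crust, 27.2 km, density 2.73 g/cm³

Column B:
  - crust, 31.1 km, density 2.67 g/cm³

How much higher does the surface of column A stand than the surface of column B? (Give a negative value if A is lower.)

−0.223 km

For any compensation level in the mantle, the mantle terms cancel and isostasy reduces to e = (Σt_A − Σt_B) − (Σ(ρt)_A − Σ(ρt)_B) / ρ_m.
Σt_A = 30.76 km; Σt_B = 31.1 km; Σ(ρt)_A = 82.6576; Σ(ρt)_B = 83.037 (in km·g/cm³).
e = (30.76 − 31.1) − (82.6576 − 83.037) / 3.23 = −0.223 km.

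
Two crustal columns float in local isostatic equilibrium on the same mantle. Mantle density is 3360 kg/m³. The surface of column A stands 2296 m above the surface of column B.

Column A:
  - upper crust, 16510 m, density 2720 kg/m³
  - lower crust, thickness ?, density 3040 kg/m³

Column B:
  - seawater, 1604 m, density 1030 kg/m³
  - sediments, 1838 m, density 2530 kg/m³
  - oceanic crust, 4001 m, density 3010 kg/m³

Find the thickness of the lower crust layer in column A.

Take the compensation level at the base of the deeper column (depth z_c below the surface of column A) and equate Σ ρ_i t_i down to z_c; mantle fills any gap and the z_c terms cancel.
Column A: 16510×2720 + x×3040 + (z_c − 16510 − x)×3360
Column B: 2296×0 + 1604×1030 + 1838×2530 + 4001×3010 + (z_c − 2296 − 7443)×3360
The z_c×3360 term appears on both sides and cancels. Collect the known terms of each column as K = Σ(ρt)_known − 3360 × (depth of known layers): K_A = 44907200 − 3360×16510 = −10566400; K_B = 18345270 − 3360×(2296 + 7443) = −14377770.
Balance: K_A − x×(3360 − 3040) = K_B, so x = (K_A − K_B)/(3360 − 3040) = 3811370/320 = 11900 m.

11900 m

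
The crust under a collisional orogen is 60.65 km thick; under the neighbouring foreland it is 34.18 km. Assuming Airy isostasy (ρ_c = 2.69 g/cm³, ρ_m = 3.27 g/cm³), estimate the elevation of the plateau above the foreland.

Excess crust Δ = 60.65 km − 34.18 km = 26.47 km, split between elevation h and root r with h + r = Δ.
Airy balance ρ_c h = (ρ_m − ρ_c) r gives r = h ρ_c/(ρ_m − ρ_c), so h (1 + ρ_c/(ρ_m − ρ_c)) = Δ, i.e. h = Δ (ρ_m − ρ_c)/ρ_m.
h = 26.47 km × 0.58/3.27 = 4.69 km.

4.69 km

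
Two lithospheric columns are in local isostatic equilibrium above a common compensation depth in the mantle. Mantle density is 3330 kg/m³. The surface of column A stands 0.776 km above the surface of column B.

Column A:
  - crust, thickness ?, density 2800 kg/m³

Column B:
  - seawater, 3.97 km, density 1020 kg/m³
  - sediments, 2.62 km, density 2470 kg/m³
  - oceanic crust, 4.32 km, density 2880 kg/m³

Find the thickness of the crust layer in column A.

Take the compensation level at the base of the deeper column (depth z_c below the surface of column A) and equate Σ ρ_i t_i down to z_c; mantle fills any gap and the z_c terms cancel.
Column A: x×2800 + (z_c − 0 − x)×3330
Column B: 0.776×0 + 3.97×1020 + 2.62×2470 + 4.32×2880 + (z_c − 0.776 − 10.91)×3330
The z_c×3330 term appears on both sides and cancels. Collect the known terms of each column as K = Σ(ρt)_known − 3330 × (depth of known layers): K_A = 0 − 3330×0 = 0; K_B = 22962.4 − 3330×(0.776 + 10.91) = −15951.98.
Balance: K_A − x×(3330 − 2800) = K_B, so x = (K_A − K_B)/(3330 − 2800) = 15952/530 = 30.1 km.

30.1 km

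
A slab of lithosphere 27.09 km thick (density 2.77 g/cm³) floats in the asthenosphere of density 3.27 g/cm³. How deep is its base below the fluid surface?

22.9 km

Draft d = t ρ_obj/ρ_fluid = 27.09 km × 2.77/3.27 = 22.9 km.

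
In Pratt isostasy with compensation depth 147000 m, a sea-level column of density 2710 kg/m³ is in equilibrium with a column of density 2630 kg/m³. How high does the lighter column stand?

4470 m

ρ_ref D = ρ (D + h) → h = D (ρ_ref − ρ)/ρ.
h = 147000 m × (2710 − 2630)/2630 = 4470 m.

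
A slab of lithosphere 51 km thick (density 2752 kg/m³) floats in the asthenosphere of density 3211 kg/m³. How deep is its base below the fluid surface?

43.7 km

Draft d = t ρ_obj/ρ_fluid = 51 km × 2752/3211 = 43.7 km.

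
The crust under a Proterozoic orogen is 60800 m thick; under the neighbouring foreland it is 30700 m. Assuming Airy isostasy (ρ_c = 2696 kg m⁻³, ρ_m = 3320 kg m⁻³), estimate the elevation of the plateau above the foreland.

5660 m

Excess crust Δ = 60800 m − 30700 m = 30100 m, split between elevation h and root r with h + r = Δ.
Airy balance ρ_c h = (ρ_m − ρ_c) r gives r = h ρ_c/(ρ_m − ρ_c), so h (1 + ρ_c/(ρ_m − ρ_c)) = Δ, i.e. h = Δ (ρ_m − ρ_c)/ρ_m.
h = 30100 m × 624/3320 = 5660 m.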